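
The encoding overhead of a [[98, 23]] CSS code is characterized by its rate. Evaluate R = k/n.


Code rate R = k/n
= 23/98
= 0.2347

0.2347


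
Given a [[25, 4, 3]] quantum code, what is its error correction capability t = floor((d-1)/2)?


Code parameters: [[25, 4, 3]], distance d = 3.
Number of correctable errors = floor((d-1)/2)
= floor((3 - 1)/2)
= floor(2/2)
= 1

1


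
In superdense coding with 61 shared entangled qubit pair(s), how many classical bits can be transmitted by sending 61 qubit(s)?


Superdense coding allows 2 classical bits per shared entangled pair.
61 pair(s) -> 2 * 61 = 122 classical bits

122


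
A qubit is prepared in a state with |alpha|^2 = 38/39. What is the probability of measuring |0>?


|alpha|^2 = 38/39 = 0.9744
|beta|^2 = 1 - 38/39 = 1/39 = 0.0256
P(|0>) = |alpha|^2 = 0.9744

0.9744


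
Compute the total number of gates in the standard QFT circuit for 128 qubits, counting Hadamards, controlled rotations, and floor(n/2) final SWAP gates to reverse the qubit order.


Hadamard gates: 128
Controlled rotations: n*(n-1)/2 = 128*127/2 = 8128
SWAP gates: floor(n/2) = floor(128/2) = 64
Total = 128 + 8128 + 64
= 8320

8320


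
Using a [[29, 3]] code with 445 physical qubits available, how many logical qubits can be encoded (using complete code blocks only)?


Each code block uses 29 physical qubits for 3 logical qubit(s).
Number of complete blocks = floor(445 / 29) = 15
Logical qubits = 15 * 3
= 45

45


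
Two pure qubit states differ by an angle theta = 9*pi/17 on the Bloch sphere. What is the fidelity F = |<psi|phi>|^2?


For states separated by angle theta on Bloch sphere:
F = cos^2(theta/2)
theta = 9*pi/17 = 1.6632
theta/2 = 0.8316
cos(theta/2) = 0.6737
F = 0.4539

0.4539


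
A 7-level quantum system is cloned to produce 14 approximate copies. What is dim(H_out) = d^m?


Output space = H^(tensor 14) where dim(H) = 7
dim = 7^14
= 49 (after 2 factors)
= 343 (after 3 factors)
= 2401 (after 4 factors)
= 16807 (after 5 factors)
= 117649 (after 6 factors)
= 823543 (after 7 factors)
= 5764801 (after 8 factors)
= 40353607 (after 9 factors)
= 282475249 (after 10 factors)
= 1977326743 (after 11 factors)
= 13841287201 (after 12 factors)
= 96889010407 (after 13 factors)
= 678223072849 (after 14 factors)
= 678223072849

678223072849


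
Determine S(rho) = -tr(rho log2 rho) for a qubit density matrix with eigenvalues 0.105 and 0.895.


S = -p*log2(p) - (1-p)*log2(1-p)
p = 0.1050, 1-p = 0.8950
= -0.1050 * log2(0.1050) - 0.8950 * log2(0.8950)
= -(-0.3414) - (-0.1432)
= 0.4846

0.4846


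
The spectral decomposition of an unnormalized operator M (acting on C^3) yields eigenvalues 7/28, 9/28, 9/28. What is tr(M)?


tr(M) = sum of eigenvalues
= 7/28 + 9/28 + 9/28
= 25/28
= 0.8929

0.8929


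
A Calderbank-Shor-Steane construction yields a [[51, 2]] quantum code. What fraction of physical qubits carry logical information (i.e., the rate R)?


Code rate R = k/n
= 2/51
= 0.0392

0.0392


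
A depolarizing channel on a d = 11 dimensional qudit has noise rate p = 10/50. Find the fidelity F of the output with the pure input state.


F = (1-p) + p/d
= (1 - 0.2000) + 0.2000/11
= 0.8000 + 0.0182
= 0.8182

0.8182


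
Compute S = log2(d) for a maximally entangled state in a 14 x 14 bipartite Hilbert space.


For a maximally entangled state in d x d:
S = log2(d) = log2(14)
= 3.8074

3.8074


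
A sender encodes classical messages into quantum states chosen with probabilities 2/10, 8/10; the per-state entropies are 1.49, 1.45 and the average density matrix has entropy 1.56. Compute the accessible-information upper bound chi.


chi = S(rho) - sum_i p_i * S(rho_i)
Weighted entropy = 2/10 * 1.49 + 8/10 * 1.45
= 1.4580
chi = 1.56 - 1.4580
= 0.1020

0.1020


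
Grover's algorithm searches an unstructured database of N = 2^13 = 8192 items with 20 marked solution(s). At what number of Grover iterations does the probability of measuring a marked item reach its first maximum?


After j Grover iterations the success probability is P(j) = sin^2((2j+1)*theta), where sin(theta) = sqrt(k/N).
N = 2^13 = 8192, k = 20
sin(theta) = sqrt(k/N) = 0.04941058844
theta = arcsin(sqrt(k/N)) = 0.04943071578 rad
P(j) reaches its first maximum when (2j+1)*theta is as close as possible to pi/2, i.e. j = round(pi/(4*theta) - 1/2).
pi/(4*theta) - 1/2 = 15.3889
(For comparison, the common estimate pi/4 * sqrt(N/k) = 15.8953; the exact maximiser is used here.)
Optimal iterations = 15

15


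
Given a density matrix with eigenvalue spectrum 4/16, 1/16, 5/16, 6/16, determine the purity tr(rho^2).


tr(rho^2) = sum of eigenvalues squared
= (4/16)^2 + (1/16)^2 + (5/16)^2 + (6/16)^2
= (16 + 1 + 25 + 36) / 256
= 78/256
= 0.3047

0.3047


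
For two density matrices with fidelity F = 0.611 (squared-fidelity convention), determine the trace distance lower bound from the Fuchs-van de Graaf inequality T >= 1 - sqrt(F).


Fuchs-van de Graaf (squared-fidelity convention): 1 - sqrt(F) <= T <= sqrt(1 - F).
Lower bound: T >= 1 - sqrt(F)
sqrt(F) = sqrt(0.611) = 0.7817
T >= 1 - 0.7817
T >= 0.2183

0.2183


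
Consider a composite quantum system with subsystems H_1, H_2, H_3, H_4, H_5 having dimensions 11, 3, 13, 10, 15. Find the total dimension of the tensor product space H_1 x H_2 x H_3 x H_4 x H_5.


dim(H_1 x H_2 x H_3 x H_4 x H_5) = 11 * 3 * 13 * 10 * 15
= 33 * 13 * 10 * 15
= 429 * 10 * 15
= 4290 * 15
= 64350

64350


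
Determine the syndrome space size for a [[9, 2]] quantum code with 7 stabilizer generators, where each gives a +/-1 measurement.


Each stabilizer generator gives a binary (+1 or -1) measurement outcome.
With 7 independent generators:
Total syndromes = 2^7
= 128

128


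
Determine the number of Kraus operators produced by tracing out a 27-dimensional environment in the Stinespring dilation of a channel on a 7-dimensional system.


Tracing out the environment in an orthonormal basis {|i>_E} gives Kraus operators K_i = <i|_E U |0>_E.
Number of Kraus operators = dim(H_env) = d_env
= 27

27


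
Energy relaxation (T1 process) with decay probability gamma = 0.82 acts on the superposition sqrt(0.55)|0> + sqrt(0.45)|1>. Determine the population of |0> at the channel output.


For amplitude damping with parameter gamma on state sqrt(a)|0> + sqrt(b)|1>:
alpha^2 = 0.55, beta^2 = 0.45
P(|0>) = alpha^2 + gamma * beta^2
= 0.55 + 0.82 * 0.45
= 0.55 + 0.3690
= 0.9190

0.9190


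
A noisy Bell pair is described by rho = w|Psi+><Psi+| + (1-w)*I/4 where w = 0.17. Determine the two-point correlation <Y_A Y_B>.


|Psi+> = (|01> + |10>)/sqrt(2)
For the pure Bell state, <Y_A Y_B> = +1 (Bell-state Pauli correlator).
The maximally-mixed part I/4 has tr(I/4 * P tensor P) = 0 for any traceless Pauli P.
So <Y_A Y_B>_rho = w * (+1) + (1 - w) * 0
= 0.17 * (+1)
= 0.1700

0.1700


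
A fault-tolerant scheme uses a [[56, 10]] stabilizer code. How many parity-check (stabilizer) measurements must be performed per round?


For an [[n,k]] stabilizer code:
Number of stabilizer generators = n - k
= 56 - 10
= 46

46


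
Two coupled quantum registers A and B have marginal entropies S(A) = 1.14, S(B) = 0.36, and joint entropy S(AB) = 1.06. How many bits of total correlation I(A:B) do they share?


I(A:B) = S(A) + S(B) - S(AB)
= 1.14 + 0.36 - 1.06
= 0.4400

0.4400


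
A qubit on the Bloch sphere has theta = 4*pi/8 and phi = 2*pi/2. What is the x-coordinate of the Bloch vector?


theta = 1.5708, phi = 3.1416
r_x = sin(theta)*cos(phi) = 1.0000 * -1.0000
r_x = -1.0000

-1.0000


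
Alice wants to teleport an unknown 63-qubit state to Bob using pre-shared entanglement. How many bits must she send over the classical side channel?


Quantum teleportation requires 2 classical bits per qubit teleported.
63 qubit(s) -> 2 * 63 = 126 classical bits

126


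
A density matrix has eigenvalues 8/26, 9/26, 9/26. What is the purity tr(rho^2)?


tr(rho^2) = sum of eigenvalues squared
= (8/26)^2 + (9/26)^2 + (9/26)^2
= (64 + 81 + 81) / 676
= 226/676
= 0.3343

0.3343


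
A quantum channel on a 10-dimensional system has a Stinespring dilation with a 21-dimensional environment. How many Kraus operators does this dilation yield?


Tracing out the environment in an orthonormal basis {|i>_E} gives Kraus operators K_i = <i|_E U |0>_E.
Number of Kraus operators = dim(H_env) = d_env
= 21

21


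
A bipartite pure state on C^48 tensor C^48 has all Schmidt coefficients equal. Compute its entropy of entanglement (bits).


For a maximally entangled state in d x d:
S = log2(d) = log2(48)
= 5.5850

5.5850


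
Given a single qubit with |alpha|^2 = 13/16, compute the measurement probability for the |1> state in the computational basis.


|alpha|^2 = 13/16 = 0.8125
|beta|^2 = 1 - 13/16 = 3/16 = 0.1875
P(|1>) = |beta|^2 = 0.1875

0.1875


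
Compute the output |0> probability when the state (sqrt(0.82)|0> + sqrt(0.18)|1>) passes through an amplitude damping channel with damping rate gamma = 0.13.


For amplitude damping with parameter gamma on state sqrt(a)|0> + sqrt(b)|1>:
alpha^2 = 0.82, beta^2 = 0.18
P(|0>) = alpha^2 + gamma * beta^2
= 0.82 + 0.13 * 0.18
= 0.82 + 0.0234
= 0.8434

0.8434


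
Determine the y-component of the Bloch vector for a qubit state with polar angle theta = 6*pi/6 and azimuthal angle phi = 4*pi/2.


theta = 3.1416, phi = 6.2832
r_y = sin(theta)*sin(phi) = 0.0000 * 0.0000
r_y = 0.0000

0.0000


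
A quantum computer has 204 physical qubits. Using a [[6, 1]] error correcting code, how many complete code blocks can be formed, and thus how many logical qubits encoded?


Each code block uses 6 physical qubits for 1 logical qubit(s).
Number of complete blocks = floor(204 / 6) = 34
Logical qubits = 34 * 1
= 34

34


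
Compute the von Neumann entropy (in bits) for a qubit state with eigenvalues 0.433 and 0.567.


S = -p*log2(p) - (1-p)*log2(1-p)
p = 0.4330, 1-p = 0.5670
= -0.4330 * log2(0.4330) - 0.5670 * log2(0.5670)
= -(-0.5229) - (-0.4641)
= 0.9870

0.9870


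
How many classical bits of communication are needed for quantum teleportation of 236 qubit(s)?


Quantum teleportation requires 2 classical bits per qubit teleported.
236 qubit(s) -> 2 * 236 = 472 classical bits

472


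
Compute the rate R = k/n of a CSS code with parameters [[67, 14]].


Code rate R = k/n
= 14/67
= 0.2090

0.2090


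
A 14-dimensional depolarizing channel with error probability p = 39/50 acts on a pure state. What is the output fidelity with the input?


F = (1-p) + p/d
= (1 - 0.7800) + 0.7800/14
= 0.2200 + 0.0557
= 0.2757

0.2757


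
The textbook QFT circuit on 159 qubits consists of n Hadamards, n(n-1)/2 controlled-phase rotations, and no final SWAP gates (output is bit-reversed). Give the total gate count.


Hadamard gates: 159
Controlled rotations: n*(n-1)/2 = 159*158/2 = 12561
SWAP gates: 0 (omitted)
Total = 159 + 12561
= 12720

12720


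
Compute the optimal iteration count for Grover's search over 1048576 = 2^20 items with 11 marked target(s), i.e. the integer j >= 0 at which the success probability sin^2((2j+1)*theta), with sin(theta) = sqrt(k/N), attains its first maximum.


After j Grover iterations the success probability is P(j) = sin^2((2j+1)*theta), where sin(theta) = sqrt(k/N).
N = 2^20 = 1048576, k = 11
sin(theta) = sqrt(k/N) = 0.003238891397
theta = arcsin(sqrt(k/N)) = 0.00323889706 rad
P(j) reaches its first maximum when (2j+1)*theta is as close as possible to pi/2, i.e. j = round(pi/(4*theta) - 1/2).
pi/(4*theta) - 1/2 = 241.9894
(For comparison, the common estimate pi/4 * sqrt(N/k) = 242.4898; the exact maximiser is used here.)
Optimal iterations = 242

242


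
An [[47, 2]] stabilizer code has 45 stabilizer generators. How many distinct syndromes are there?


Each stabilizer generator gives a binary (+1 or -1) measurement outcome.
With 45 independent generators:
Total syndromes = 2^45
= 35184372088832

35184372088832


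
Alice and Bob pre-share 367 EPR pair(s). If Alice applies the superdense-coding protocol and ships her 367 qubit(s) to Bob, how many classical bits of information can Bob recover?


Superdense coding allows 2 classical bits per shared entangled pair.
367 pair(s) -> 2 * 367 = 734 classical bits

734


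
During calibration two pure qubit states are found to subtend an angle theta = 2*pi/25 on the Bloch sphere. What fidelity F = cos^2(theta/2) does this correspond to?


For states separated by angle theta on Bloch sphere:
F = cos^2(theta/2)
theta = 2*pi/25 = 0.2513
theta/2 = 0.1257
cos(theta/2) = 0.9921
F = 0.9843

0.9843


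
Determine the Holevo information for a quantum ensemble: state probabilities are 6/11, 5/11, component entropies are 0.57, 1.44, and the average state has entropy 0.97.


chi = S(rho) - sum_i p_i * S(rho_i)
Weighted entropy = 6/11 * 0.57 + 5/11 * 1.44
= 0.9655
chi = 0.97 - 0.9655
= 0.0045

0.0045


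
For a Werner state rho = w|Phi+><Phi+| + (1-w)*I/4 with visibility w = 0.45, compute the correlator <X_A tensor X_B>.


|Phi+> = (|00> + |11>)/sqrt(2)
For the pure Bell state, <X_A X_B> = +1 (Bell-state Pauli correlator).
The maximally-mixed part I/4 has tr(I/4 * P tensor P) = 0 for any traceless Pauli P.
So <X_A X_B>_rho = w * (+1) + (1 - w) * 0
= 0.45 * (+1)
= 0.4500

0.4500


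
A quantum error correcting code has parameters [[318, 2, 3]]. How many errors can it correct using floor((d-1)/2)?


Code parameters: [[318, 2, 3]], distance d = 3.
Number of correctable errors = floor((d-1)/2)
= floor((3 - 1)/2)
= floor(2/2)
= 1

1


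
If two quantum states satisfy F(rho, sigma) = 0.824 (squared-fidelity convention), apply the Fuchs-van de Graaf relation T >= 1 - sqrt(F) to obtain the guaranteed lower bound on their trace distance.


Fuchs-van de Graaf (squared-fidelity convention): 1 - sqrt(F) <= T <= sqrt(1 - F).
Lower bound: T >= 1 - sqrt(F)
sqrt(F) = sqrt(0.824) = 0.9077
T >= 1 - 0.9077
T >= 0.0923

0.0923


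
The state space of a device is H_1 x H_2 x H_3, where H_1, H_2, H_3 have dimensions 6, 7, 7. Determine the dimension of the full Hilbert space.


dim(H_1 x H_2 x H_3) = 6 * 7 * 7
= 42 * 7
= 294

294


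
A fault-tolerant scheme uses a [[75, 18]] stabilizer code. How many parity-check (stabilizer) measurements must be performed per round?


For an [[n,k]] stabilizer code:
Number of stabilizer generators = n - k
= 75 - 18
= 57

57


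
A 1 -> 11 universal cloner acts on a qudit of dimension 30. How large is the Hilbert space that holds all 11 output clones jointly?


Output space = H^(tensor 11) where dim(H) = 30
dim = 30^11
= 900 (after 2 factors)
= 27000 (after 3 factors)
= 810000 (after 4 factors)
= 24300000 (after 5 factors)
= 729000000 (after 6 factors)
= 21870000000 (after 7 factors)
= 656100000000 (after 8 factors)
= 19683000000000 (after 9 factors)
= 590490000000000 (after 10 factors)
= 17714700000000000 (after 11 factors)
= 17714700000000000

17714700000000000


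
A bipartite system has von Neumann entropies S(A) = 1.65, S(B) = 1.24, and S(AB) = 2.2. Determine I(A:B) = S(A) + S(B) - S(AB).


I(A:B) = S(A) + S(B) - S(AB)
= 1.65 + 1.24 - 2.2
= 0.6900

0.6900


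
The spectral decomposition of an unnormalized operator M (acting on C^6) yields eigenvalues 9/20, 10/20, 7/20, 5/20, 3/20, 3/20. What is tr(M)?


tr(M) = sum of eigenvalues
= 9/20 + 10/20 + 7/20 + 5/20 + 3/20 + 3/20
= 37/20
= 1.8500

1.8500


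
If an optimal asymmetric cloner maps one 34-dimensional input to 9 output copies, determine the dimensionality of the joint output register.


Output space = H^(tensor 9) where dim(H) = 34
dim = 34^9
= 1156 (after 2 factors)
= 39304 (after 3 factors)
= 1336336 (after 4 factors)
= 45435424 (after 5 factors)
= 1544804416 (after 6 factors)
= 52523350144 (after 7 factors)
= 1785793904896 (after 8 factors)
= 60716992766464 (after 9 factors)
= 60716992766464

60716992766464


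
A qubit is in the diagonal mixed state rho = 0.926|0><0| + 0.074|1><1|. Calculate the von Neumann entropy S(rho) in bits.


S = -p*log2(p) - (1-p)*log2(1-p)
p = 0.9260, 1-p = 0.0740
= -0.9260 * log2(0.9260) - 0.0740 * log2(0.0740)
= -(-0.1027) - (-0.2780)
= 0.3807

0.3807


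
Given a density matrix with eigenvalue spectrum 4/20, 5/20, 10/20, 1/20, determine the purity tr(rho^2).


tr(rho^2) = sum of eigenvalues squared
= (4/20)^2 + (5/20)^2 + (10/20)^2 + (1/20)^2
= (16 + 25 + 100 + 1) / 400
= 142/400
= 0.3550

0.3550


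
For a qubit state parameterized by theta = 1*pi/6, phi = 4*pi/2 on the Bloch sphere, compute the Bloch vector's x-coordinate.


theta = 0.5236, phi = 6.2832
r_x = sin(theta)*cos(phi) = 0.5000 * 1.0000
r_x = 0.5000

0.5000


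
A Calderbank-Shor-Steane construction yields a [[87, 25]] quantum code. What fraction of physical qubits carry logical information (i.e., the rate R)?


Code rate R = k/n
= 25/87
= 0.2874

0.2874


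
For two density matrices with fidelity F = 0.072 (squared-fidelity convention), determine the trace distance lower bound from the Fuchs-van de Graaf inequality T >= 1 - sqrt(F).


Fuchs-van de Graaf (squared-fidelity convention): 1 - sqrt(F) <= T <= sqrt(1 - F).
Lower bound: T >= 1 - sqrt(F)
sqrt(F) = sqrt(0.072) = 0.2683
T >= 1 - 0.2683
T >= 0.7317

0.7317


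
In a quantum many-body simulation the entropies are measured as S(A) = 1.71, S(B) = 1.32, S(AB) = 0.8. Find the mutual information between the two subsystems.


I(A:B) = S(A) + S(B) - S(AB)
= 1.71 + 1.32 - 0.8
= 2.2300

2.2300


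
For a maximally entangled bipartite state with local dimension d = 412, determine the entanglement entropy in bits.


For a maximally entangled state in d x d:
S = log2(d) = log2(412)
= 8.6865

8.6865


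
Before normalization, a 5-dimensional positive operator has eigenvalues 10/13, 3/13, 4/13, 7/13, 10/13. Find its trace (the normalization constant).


tr(M) = sum of eigenvalues
= 10/13 + 3/13 + 4/13 + 7/13 + 10/13
= 34/13
= 2.6154

2.6154


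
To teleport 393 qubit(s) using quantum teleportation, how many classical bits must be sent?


Quantum teleportation requires 2 classical bits per qubit teleported.
393 qubit(s) -> 2 * 393 = 786 classical bits

786


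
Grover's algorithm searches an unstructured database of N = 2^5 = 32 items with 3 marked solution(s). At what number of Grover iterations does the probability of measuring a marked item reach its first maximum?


After j Grover iterations the success probability is P(j) = sin^2((2j+1)*theta), where sin(theta) = sqrt(k/N).
N = 2^5 = 32, k = 3
sin(theta) = sqrt(k/N) = 0.3061862178
theta = arcsin(sqrt(k/N)) = 0.3111842443 rad
P(j) reaches its first maximum when (2j+1)*theta is as close as possible to pi/2, i.e. j = round(pi/(4*theta) - 1/2).
pi/(4*theta) - 1/2 = 2.0239
(For comparison, the common estimate pi/4 * sqrt(N/k) = 2.5651; the exact maximiser is used here.)
Optimal iterations = 2

2


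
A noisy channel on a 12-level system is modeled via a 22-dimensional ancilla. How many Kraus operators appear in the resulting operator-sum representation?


Tracing out the environment in an orthonormal basis {|i>_E} gives Kraus operators K_i = <i|_E U |0>_E.
Number of Kraus operators = dim(H_env) = d_env
= 22

22


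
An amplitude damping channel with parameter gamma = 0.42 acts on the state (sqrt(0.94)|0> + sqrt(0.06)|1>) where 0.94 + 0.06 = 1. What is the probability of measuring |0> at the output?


For amplitude damping with parameter gamma on state sqrt(a)|0> + sqrt(b)|1>:
alpha^2 = 0.94, beta^2 = 0.06
P(|0>) = alpha^2 + gamma * beta^2
= 0.94 + 0.42 * 0.06
= 0.94 + 0.0252
= 0.9652

0.9652


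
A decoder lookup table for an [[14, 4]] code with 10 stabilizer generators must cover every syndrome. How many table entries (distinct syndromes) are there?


Each stabilizer generator gives a binary (+1 or -1) measurement outcome.
With 10 independent generators:
Total syndromes = 2^10
= 1024

1024


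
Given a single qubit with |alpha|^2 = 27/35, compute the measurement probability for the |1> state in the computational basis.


|alpha|^2 = 27/35 = 0.7714
|beta|^2 = 1 - 27/35 = 8/35 = 0.2286
P(|1>) = |beta|^2 = 0.2286

0.2286


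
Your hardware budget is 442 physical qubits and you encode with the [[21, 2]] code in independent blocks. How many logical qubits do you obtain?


Each code block uses 21 physical qubits for 2 logical qubit(s).
Number of complete blocks = floor(442 / 21) = 21
Logical qubits = 21 * 2
= 42

42


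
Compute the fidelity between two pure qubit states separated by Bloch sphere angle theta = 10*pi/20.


For states separated by angle theta on Bloch sphere:
F = cos^2(theta/2)
theta = 10*pi/20 = 1.5708
theta/2 = 0.7854
cos(theta/2) = 0.7071
F = 0.5000

0.5000


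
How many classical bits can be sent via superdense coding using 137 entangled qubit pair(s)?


Superdense coding allows 2 classical bits per shared entangled pair.
137 pair(s) -> 2 * 137 = 274 classical bits

274


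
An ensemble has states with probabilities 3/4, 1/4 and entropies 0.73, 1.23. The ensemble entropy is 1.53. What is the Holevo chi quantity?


chi = S(rho) - sum_i p_i * S(rho_i)
Weighted entropy = 3/4 * 0.73 + 1/4 * 1.23
= 0.8550
chi = 1.53 - 0.8550
= 0.6750

0.6750


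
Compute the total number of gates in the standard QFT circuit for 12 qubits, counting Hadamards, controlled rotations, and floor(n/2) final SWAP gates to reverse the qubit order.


Hadamard gates: 12
Controlled rotations: n*(n-1)/2 = 12*11/2 = 66
SWAP gates: floor(n/2) = floor(12/2) = 6
Total = 12 + 66 + 6
= 84

84


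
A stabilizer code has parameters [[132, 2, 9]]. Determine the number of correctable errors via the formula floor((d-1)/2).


Code parameters: [[132, 2, 9]], distance d = 9.
Number of correctable errors = floor((d-1)/2)
= floor((9 - 1)/2)
= floor(8/2)
= 4

4


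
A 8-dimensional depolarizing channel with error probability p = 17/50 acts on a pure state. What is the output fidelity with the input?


F = (1-p) + p/d
= (1 - 0.3400) + 0.3400/8
= 0.6600 + 0.0425
= 0.7025

0.7025


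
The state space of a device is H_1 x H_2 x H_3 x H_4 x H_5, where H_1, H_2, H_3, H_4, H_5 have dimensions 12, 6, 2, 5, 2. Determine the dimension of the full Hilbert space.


dim(H_1 x H_2 x H_3 x H_4 x H_5) = 12 * 6 * 2 * 5 * 2
= 72 * 2 * 5 * 2
= 144 * 5 * 2
= 720 * 2
= 1440

1440


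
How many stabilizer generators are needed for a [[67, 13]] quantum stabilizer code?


For an [[n,k]] stabilizer code:
Number of stabilizer generators = n - k
= 67 - 13
= 54

54


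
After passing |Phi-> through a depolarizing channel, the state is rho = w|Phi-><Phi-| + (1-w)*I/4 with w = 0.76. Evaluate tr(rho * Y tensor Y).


|Phi-> = (|00> - |11>)/sqrt(2)
For the pure Bell state, <Y_A Y_B> = +1 (Bell-state Pauli correlator).
The maximally-mixed part I/4 has tr(I/4 * P tensor P) = 0 for any traceless Pauli P.
So <Y_A Y_B>_rho = w * (+1) + (1 - w) * 0
= 0.76 * (+1)
= 0.7600

0.7600


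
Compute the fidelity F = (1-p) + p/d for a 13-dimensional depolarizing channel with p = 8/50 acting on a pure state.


F = (1-p) + p/d
= (1 - 0.1600) + 0.1600/13
= 0.8400 + 0.0123
= 0.8523

0.8523


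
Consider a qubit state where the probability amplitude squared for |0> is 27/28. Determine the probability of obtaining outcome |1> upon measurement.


|alpha|^2 = 27/28 = 0.9643
|beta|^2 = 1 - 27/28 = 1/28 = 0.0357
P(|1>) = |beta|^2 = 0.0357

0.0357


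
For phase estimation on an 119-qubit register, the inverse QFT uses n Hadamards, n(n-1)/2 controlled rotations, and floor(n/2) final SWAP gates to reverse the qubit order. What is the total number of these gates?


Hadamard gates: 119
Controlled rotations: n*(n-1)/2 = 119*118/2 = 7021
SWAP gates: floor(n/2) = floor(119/2) = 59
Total = 119 + 7021 + 59
= 7199

7199


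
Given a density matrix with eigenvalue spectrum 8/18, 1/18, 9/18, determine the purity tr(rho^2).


tr(rho^2) = sum of eigenvalues squared
= (8/18)^2 + (1/18)^2 + (9/18)^2
= (64 + 1 + 81) / 324
= 146/324
= 0.4506

0.4506


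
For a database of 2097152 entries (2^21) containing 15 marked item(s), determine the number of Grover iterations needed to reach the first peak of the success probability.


After j Grover iterations the success probability is P(j) = sin^2((2j+1)*theta), where sin(theta) = sqrt(k/N).
N = 2^21 = 2097152, k = 15
sin(theta) = sqrt(k/N) = 0.00267442655
theta = arcsin(sqrt(k/N)) = 0.002674429738 rad
P(j) reaches its first maximum when (2j+1)*theta is as close as possible to pi/2, i.e. j = round(pi/(4*theta) - 1/2).
pi/(4*theta) - 1/2 = 293.1694
(For comparison, the common estimate pi/4 * sqrt(N/k) = 293.6697; the exact maximiser is used here.)
Optimal iterations = 293

293


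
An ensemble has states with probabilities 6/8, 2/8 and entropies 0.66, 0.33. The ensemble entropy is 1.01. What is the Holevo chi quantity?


chi = S(rho) - sum_i p_i * S(rho_i)
Weighted entropy = 6/8 * 0.66 + 2/8 * 0.33
= 0.5775
chi = 1.01 - 0.5775
= 0.4325

0.4325


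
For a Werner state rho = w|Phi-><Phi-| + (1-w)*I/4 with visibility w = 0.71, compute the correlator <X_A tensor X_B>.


|Phi-> = (|00> - |11>)/sqrt(2)
For the pure Bell state, <X_A X_B> = -1 (Bell-state Pauli correlator).
The maximally-mixed part I/4 has tr(I/4 * P tensor P) = 0 for any traceless Pauli P.
So <X_A X_B>_rho = w * (-1) + (1 - w) * 0
= 0.71 * (-1)
= -0.7100

-0.7100


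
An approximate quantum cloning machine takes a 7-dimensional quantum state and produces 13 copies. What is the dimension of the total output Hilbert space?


Output space = H^(tensor 13) where dim(H) = 7
dim = 7^13
= 49 (after 2 factors)
= 343 (after 3 factors)
= 2401 (after 4 factors)
= 16807 (after 5 factors)
= 117649 (after 6 factors)
= 823543 (after 7 factors)
= 5764801 (after 8 factors)
= 40353607 (after 9 factors)
= 282475249 (after 10 factors)
= 1977326743 (after 11 factors)
= 13841287201 (after 12 factors)
= 96889010407 (after 13 factors)
= 96889010407

96889010407


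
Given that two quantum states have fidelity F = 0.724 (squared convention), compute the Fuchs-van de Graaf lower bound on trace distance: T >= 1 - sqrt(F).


Fuchs-van de Graaf (squared-fidelity convention): 1 - sqrt(F) <= T <= sqrt(1 - F).
Lower bound: T >= 1 - sqrt(F)
sqrt(F) = sqrt(0.724) = 0.8509
T >= 1 - 0.8509
T >= 0.1491

0.1491


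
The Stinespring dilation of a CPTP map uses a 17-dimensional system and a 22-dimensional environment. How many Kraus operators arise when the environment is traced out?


Tracing out the environment in an orthonormal basis {|i>_E} gives Kraus operators K_i = <i|_E U |0>_E.
Number of Kraus operators = dim(H_env) = d_env
= 22

22


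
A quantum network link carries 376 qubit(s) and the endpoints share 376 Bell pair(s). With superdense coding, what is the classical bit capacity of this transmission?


Superdense coding allows 2 classical bits per shared entangled pair.
376 pair(s) -> 2 * 376 = 752 classical bits

752


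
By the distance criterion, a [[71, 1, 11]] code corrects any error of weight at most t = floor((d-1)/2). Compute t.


Code parameters: [[71, 1, 11]], distance d = 11.
Number of correctable errors = floor((d-1)/2)
= floor((11 - 1)/2)
= floor(10/2)
= 5

5


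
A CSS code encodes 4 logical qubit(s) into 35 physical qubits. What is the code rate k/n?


Code rate R = k/n
= 4/35
= 0.1143

0.1143


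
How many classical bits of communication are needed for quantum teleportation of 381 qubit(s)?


Quantum teleportation requires 2 classical bits per qubit teleported.
381 qubit(s) -> 2 * 381 = 762 classical bits

762


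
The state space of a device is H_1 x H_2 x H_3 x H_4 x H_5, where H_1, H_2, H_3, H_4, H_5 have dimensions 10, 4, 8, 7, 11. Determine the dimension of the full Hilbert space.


dim(H_1 x H_2 x H_3 x H_4 x H_5) = 10 * 4 * 8 * 7 * 11
= 40 * 8 * 7 * 11
= 320 * 7 * 11
= 2240 * 11
= 24640

24640


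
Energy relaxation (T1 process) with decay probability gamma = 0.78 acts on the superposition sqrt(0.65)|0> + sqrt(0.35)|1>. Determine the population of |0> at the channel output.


For amplitude damping with parameter gamma on state sqrt(a)|0> + sqrt(b)|1>:
alpha^2 = 0.65, beta^2 = 0.35
P(|0>) = alpha^2 + gamma * beta^2
= 0.65 + 0.78 * 0.35
= 0.65 + 0.2730
= 0.9230

0.9230


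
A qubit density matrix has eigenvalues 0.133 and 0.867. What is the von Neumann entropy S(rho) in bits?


S = -p*log2(p) - (1-p)*log2(1-p)
p = 0.1330, 1-p = 0.8670
= -0.1330 * log2(0.1330) - 0.8670 * log2(0.8670)
= -(-0.3871) - (-0.1785)
= 0.5656

0.5656


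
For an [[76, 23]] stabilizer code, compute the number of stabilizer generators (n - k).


For an [[n,k]] stabilizer code:
Number of stabilizer generators = n - k
= 76 - 23
= 53

53


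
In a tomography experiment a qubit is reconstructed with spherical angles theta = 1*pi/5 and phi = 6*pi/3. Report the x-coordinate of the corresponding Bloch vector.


theta = 0.6283, phi = 6.2832
r_x = sin(theta)*cos(phi) = 0.5878 * 1.0000
r_x = 0.5878

0.5878


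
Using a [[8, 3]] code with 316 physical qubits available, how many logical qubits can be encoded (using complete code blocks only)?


Each code block uses 8 physical qubits for 3 logical qubit(s).
Number of complete blocks = floor(316 / 8) = 39
Logical qubits = 39 * 3
= 117

117


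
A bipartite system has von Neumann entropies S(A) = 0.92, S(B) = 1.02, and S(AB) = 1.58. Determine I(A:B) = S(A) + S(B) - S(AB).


I(A:B) = S(A) + S(B) - S(AB)
= 0.92 + 1.02 - 1.58
= 0.3600

0.3600


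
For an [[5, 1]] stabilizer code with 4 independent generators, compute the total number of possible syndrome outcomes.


Each stabilizer generator gives a binary (+1 or -1) measurement outcome.
With 4 independent generators:
Total syndromes = 2^4
= 16

16


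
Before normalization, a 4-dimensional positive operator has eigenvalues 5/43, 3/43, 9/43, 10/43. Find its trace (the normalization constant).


tr(M) = sum of eigenvalues
= 5/43 + 3/43 + 9/43 + 10/43
= 27/43
= 0.6279

0.6279


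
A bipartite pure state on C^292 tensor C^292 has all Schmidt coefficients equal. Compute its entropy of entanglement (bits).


For a maximally entangled state in d x d:
S = log2(d) = log2(292)
= 8.1898

8.1898


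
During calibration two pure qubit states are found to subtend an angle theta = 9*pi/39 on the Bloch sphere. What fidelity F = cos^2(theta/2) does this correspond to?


For states separated by angle theta on Bloch sphere:
F = cos^2(theta/2)
theta = 9*pi/39 = 0.7250
theta/2 = 0.3625
cos(theta/2) = 0.9350
F = 0.8743

0.8743


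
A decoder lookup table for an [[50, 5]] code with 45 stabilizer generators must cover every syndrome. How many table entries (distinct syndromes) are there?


Each stabilizer generator gives a binary (+1 or -1) measurement outcome.
With 45 independent generators:
Total syndromes = 2^45
= 35184372088832

35184372088832


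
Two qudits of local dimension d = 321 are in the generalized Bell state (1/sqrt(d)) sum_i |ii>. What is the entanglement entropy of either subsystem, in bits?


For a maximally entangled state in d x d:
S = log2(d) = log2(321)
= 8.3264

8.3264


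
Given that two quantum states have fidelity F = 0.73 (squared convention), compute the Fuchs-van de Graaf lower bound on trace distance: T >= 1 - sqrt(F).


Fuchs-van de Graaf (squared-fidelity convention): 1 - sqrt(F) <= T <= sqrt(1 - F).
Lower bound: T >= 1 - sqrt(F)
sqrt(F) = sqrt(0.73) = 0.8544
T >= 1 - 0.8544
T >= 0.1456

0.1456


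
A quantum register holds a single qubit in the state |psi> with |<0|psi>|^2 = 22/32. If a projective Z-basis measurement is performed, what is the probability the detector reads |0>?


|alpha|^2 = 22/32 = 0.6875
|beta|^2 = 1 - 22/32 = 10/32 = 0.3125
P(|0>) = |alpha|^2 = 0.6875

0.6875


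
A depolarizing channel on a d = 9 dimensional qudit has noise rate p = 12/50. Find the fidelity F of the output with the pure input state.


F = (1-p) + p/d
= (1 - 0.2400) + 0.2400/9
= 0.7600 + 0.0267
= 0.7867

0.7867


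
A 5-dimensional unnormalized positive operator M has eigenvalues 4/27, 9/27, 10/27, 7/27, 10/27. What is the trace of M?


tr(M) = sum of eigenvalues
= 4/27 + 9/27 + 10/27 + 7/27 + 10/27
= 40/27
= 1.4815

1.4815


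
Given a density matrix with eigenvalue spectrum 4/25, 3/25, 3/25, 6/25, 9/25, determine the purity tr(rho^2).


tr(rho^2) = sum of eigenvalues squared
= (4/25)^2 + (3/25)^2 + (3/25)^2 + (6/25)^2 + (9/25)^2
= (16 + 9 + 9 + 36 + 81) / 625
= 151/625
= 0.2416

0.2416


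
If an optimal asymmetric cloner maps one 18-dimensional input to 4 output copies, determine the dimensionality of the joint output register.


Output space = H^(tensor 4) where dim(H) = 18
dim = 18^4
= 324 (after 2 factors)
= 5832 (after 3 factors)
= 104976 (after 4 factors)
= 104976

104976


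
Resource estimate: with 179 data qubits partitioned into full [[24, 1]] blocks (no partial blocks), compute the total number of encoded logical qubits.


Each code block uses 24 physical qubits for 1 logical qubit(s).
Number of complete blocks = floor(179 / 24) = 7
Logical qubits = 7 * 1
= 7

7


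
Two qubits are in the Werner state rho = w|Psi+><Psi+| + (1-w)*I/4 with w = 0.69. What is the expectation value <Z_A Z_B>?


|Psi+> = (|01> + |10>)/sqrt(2)
For the pure Bell state, <Z_A Z_B> = -1 (Bell-state Pauli correlator).
The maximally-mixed part I/4 has tr(I/4 * P tensor P) = 0 for any traceless Pauli P.
So <Z_A Z_B>_rho = w * (-1) + (1 - w) * 0
= 0.69 * (-1)
= -0.6900

-0.6900


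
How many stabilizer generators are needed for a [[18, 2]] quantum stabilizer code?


For an [[n,k]] stabilizer code:
Number of stabilizer generators = n - k
= 18 - 2
= 16

16


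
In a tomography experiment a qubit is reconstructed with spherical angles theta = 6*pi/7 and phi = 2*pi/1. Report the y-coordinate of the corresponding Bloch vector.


theta = 2.6928, phi = 6.2832
r_y = sin(theta)*sin(phi) = 0.4339 * 0.0000
r_y = 0.0000

0.0000


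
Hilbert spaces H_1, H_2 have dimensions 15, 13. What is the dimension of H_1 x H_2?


dim(H_1 x H_2) = 15 * 13
= 195

195


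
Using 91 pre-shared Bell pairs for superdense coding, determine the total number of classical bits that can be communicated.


Superdense coding allows 2 classical bits per shared entangled pair.
91 pair(s) -> 2 * 91 = 182 classical bits

182


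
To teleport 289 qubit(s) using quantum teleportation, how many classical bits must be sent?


Quantum teleportation requires 2 classical bits per qubit teleported.
289 qubit(s) -> 2 * 289 = 578 classical bits

578


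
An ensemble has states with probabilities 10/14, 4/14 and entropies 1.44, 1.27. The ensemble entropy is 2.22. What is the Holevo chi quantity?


chi = S(rho) - sum_i p_i * S(rho_i)
Weighted entropy = 10/14 * 1.44 + 4/14 * 1.27
= 1.3914
chi = 2.22 - 1.3914
= 0.8286

0.8286


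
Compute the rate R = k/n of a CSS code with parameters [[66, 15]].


Code rate R = k/n
= 15/66
= 0.2273

0.2273


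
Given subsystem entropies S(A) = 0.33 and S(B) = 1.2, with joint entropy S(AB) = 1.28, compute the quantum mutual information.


I(A:B) = S(A) + S(B) - S(AB)
= 0.33 + 1.2 - 1.28
= 0.2500

0.2500


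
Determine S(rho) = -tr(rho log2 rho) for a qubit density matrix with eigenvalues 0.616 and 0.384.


S = -p*log2(p) - (1-p)*log2(1-p)
p = 0.6160, 1-p = 0.3840
= -0.6160 * log2(0.6160) - 0.3840 * log2(0.3840)
= -(-0.4306) - (-0.5302)
= 0.9608

0.9608


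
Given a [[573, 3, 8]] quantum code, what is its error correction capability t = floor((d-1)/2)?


Code parameters: [[573, 3, 8]], distance d = 8.
Number of correctable errors = floor((d-1)/2)
= floor((8 - 1)/2)
= floor(7/2)
= 3

3


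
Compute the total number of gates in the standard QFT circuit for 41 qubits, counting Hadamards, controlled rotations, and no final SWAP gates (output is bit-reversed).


Hadamard gates: 41
Controlled rotations: n*(n-1)/2 = 41*40/2 = 820
SWAP gates: 0 (omitted)
Total = 41 + 820
= 861

861


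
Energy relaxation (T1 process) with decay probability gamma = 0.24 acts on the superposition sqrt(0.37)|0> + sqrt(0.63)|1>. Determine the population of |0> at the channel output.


For amplitude damping with parameter gamma on state sqrt(a)|0> + sqrt(b)|1>:
alpha^2 = 0.37, beta^2 = 0.63
P(|0>) = alpha^2 + gamma * beta^2
= 0.37 + 0.24 * 0.63
= 0.37 + 0.1512
= 0.5212

0.5212


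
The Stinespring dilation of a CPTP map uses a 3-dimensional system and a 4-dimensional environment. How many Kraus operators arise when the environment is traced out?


Tracing out the environment in an orthonormal basis {|i>_E} gives Kraus operators K_i = <i|_E U |0>_E.
Number of Kraus operators = dim(H_env) = d_env
= 4

4


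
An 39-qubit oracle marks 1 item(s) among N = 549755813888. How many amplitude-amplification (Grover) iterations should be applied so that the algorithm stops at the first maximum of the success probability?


After j Grover iterations the success probability is P(j) = sin^2((2j+1)*theta), where sin(theta) = sqrt(k/N).
N = 2^39 = 549755813888, k = 1
sin(theta) = sqrt(k/N) = 1.348699152e-06
theta = arcsin(sqrt(k/N)) = 1.348699152e-06 rad
P(j) reaches its first maximum when (2j+1)*theta is as close as possible to pi/2, i.e. j = round(pi/(4*theta) - 1/2).
pi/(4*theta) - 1/2 = 582337.0525
(For comparison, the common estimate pi/4 * sqrt(N/k) = 582337.5525; the exact maximiser is used here.)
Optimal iterations = 582337

582337


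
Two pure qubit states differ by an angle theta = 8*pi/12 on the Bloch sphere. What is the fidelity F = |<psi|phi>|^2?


For states separated by angle theta on Bloch sphere:
F = cos^2(theta/2)
theta = 8*pi/12 = 2.0944
theta/2 = 1.0472
cos(theta/2) = 0.5000
F = 0.2500

0.2500


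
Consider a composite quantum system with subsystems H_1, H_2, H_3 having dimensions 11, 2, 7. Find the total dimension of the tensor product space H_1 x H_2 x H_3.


dim(H_1 x H_2 x H_3) = 11 * 2 * 7
= 22 * 7
= 154

154


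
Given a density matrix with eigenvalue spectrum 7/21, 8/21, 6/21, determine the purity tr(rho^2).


tr(rho^2) = sum of eigenvalues squared
= (7/21)^2 + (8/21)^2 + (6/21)^2
= (49 + 64 + 36) / 441
= 149/441
= 0.3379

0.3379


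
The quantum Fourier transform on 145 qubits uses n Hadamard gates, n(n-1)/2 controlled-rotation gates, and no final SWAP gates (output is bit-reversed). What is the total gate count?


Hadamard gates: 145
Controlled rotations: n*(n-1)/2 = 145*144/2 = 10440
SWAP gates: 0 (omitted)
Total = 145 + 10440
= 10585

10585


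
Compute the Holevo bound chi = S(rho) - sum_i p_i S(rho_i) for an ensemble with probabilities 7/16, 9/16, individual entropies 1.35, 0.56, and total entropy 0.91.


chi = S(rho) - sum_i p_i * S(rho_i)
Weighted entropy = 7/16 * 1.35 + 9/16 * 0.56
= 0.9056
chi = 0.91 - 0.9056
= 0.0044

0.0044


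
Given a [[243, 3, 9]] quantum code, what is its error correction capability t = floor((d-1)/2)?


Code parameters: [[243, 3, 9]], distance d = 9.
Number of correctable errors = floor((d-1)/2)
= floor((9 - 1)/2)
= floor(8/2)
= 4

4


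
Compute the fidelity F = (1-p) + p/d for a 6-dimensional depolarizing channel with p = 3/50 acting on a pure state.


F = (1-p) + p/d
= (1 - 0.0600) + 0.0600/6
= 0.9400 + 0.0100
= 0.9500

0.9500


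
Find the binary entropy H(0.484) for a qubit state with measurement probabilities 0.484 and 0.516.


S = -p*log2(p) - (1-p)*log2(1-p)
p = 0.4840, 1-p = 0.5160
= -0.4840 * log2(0.4840) - 0.5160 * log2(0.5160)
= -(-0.5067) - (-0.4926)
= 0.9993

0.9993


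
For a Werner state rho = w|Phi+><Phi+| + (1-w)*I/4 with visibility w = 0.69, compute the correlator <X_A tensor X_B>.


|Phi+> = (|00> + |11>)/sqrt(2)
For the pure Bell state, <X_A X_B> = +1 (Bell-state Pauli correlator).
The maximally-mixed part I/4 has tr(I/4 * P tensor P) = 0 for any traceless Pauli P.
So <X_A X_B>_rho = w * (+1) + (1 - w) * 0
= 0.69 * (+1)
= 0.6900

0.6900
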